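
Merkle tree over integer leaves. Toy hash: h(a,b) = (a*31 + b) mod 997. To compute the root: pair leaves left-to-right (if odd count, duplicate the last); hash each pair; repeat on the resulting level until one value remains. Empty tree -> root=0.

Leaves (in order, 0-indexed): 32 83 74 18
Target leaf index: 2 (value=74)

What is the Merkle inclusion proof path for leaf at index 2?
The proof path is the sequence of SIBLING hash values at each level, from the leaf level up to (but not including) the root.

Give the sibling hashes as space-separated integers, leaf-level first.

L0 (leaves): [32, 83, 74, 18], target index=2
L1: h(32,83)=(32*31+83)%997=78 [pair 0] h(74,18)=(74*31+18)%997=318 [pair 1] -> [78, 318]
  Sibling for proof at L0: 18
L2: h(78,318)=(78*31+318)%997=742 [pair 0] -> [742]
  Sibling for proof at L1: 78
Root: 742
Proof path (sibling hashes from leaf to root): [18, 78]

Answer: 18 78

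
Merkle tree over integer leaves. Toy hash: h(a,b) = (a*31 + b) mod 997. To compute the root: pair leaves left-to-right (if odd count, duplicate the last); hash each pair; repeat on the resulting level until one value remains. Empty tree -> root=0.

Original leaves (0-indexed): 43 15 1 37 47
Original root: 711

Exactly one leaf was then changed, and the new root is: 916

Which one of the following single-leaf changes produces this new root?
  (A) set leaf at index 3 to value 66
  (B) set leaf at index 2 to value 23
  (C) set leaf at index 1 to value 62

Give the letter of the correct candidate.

Answer: B

Derivation:
Original leaves: [43, 15, 1, 37, 47]
Target new root: 916
Try each candidate change and compute the resulting root:
Candidate A: set leaf[3] = 66 -> leaves = [43, 15, 1, 66, 47]
  L0: [43, 15, 1, 66, 47]
  L1: h(43,15)=(43*31+15)%997=351 h(1,66)=(1*31+66)%997=97 h(47,47)=(47*31+47)%997=507 -> [351, 97, 507]
  L2: h(351,97)=(351*31+97)%997=11 h(507,507)=(507*31+507)%997=272 -> [11, 272]
  L3: h(11,272)=(11*31+272)%997=613 -> [613]
  root = 613 != target 916
Candidate B: set leaf[2] = 23 -> leaves = [43, 15, 23, 37, 47]
  L0: [43, 15, 23, 37, 47]
  L1: h(43,15)=(43*31+15)%997=351 h(23,37)=(23*31+37)%997=750 h(47,47)=(47*31+47)%997=507 -> [351, 750, 507]
  L2: h(351,750)=(351*31+750)%997=664 h(507,507)=(507*31+507)%997=272 -> [664, 272]
  L3: h(664,272)=(664*31+272)%997=916 -> [916]
  root = 916 == target 916  ** MATCH **
Candidate C: set leaf[1] = 62 -> leaves = [43, 62, 1, 37, 47]
  L0: [43, 62, 1, 37, 47]
  L1: h(43,62)=(43*31+62)%997=398 h(1,37)=(1*31+37)%997=68 h(47,47)=(47*31+47)%997=507 -> [398, 68, 507]
  L2: h(398,68)=(398*31+68)%997=442 h(507,507)=(507*31+507)%997=272 -> [442, 272]
  L3: h(442,272)=(442*31+272)%997=16 -> [16]
  root = 16 != target 916
Candidate B produces the target root.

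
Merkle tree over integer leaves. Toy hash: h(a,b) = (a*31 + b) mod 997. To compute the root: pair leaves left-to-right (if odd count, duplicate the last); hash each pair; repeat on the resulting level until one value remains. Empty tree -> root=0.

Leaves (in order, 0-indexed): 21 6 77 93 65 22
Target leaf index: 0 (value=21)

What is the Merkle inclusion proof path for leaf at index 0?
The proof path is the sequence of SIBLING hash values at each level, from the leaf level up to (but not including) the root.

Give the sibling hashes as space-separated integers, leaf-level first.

Answer: 6 486 379

Derivation:
L0 (leaves): [21, 6, 77, 93, 65, 22], target index=0
L1: h(21,6)=(21*31+6)%997=657 [pair 0] h(77,93)=(77*31+93)%997=486 [pair 1] h(65,22)=(65*31+22)%997=43 [pair 2] -> [657, 486, 43]
  Sibling for proof at L0: 6
L2: h(657,486)=(657*31+486)%997=913 [pair 0] h(43,43)=(43*31+43)%997=379 [pair 1] -> [913, 379]
  Sibling for proof at L1: 486
L3: h(913,379)=(913*31+379)%997=766 [pair 0] -> [766]
  Sibling for proof at L2: 379
Root: 766
Proof path (sibling hashes from leaf to root): [6, 486, 379]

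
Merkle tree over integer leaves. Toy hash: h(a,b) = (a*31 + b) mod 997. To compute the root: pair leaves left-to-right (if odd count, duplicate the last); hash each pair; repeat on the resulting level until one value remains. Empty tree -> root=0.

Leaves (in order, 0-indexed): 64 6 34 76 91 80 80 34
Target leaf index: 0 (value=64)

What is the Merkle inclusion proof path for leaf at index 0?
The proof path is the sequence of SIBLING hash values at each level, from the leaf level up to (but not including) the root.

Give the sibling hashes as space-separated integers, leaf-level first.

Answer: 6 133 721

Derivation:
L0 (leaves): [64, 6, 34, 76, 91, 80, 80, 34], target index=0
L1: h(64,6)=(64*31+6)%997=993 [pair 0] h(34,76)=(34*31+76)%997=133 [pair 1] h(91,80)=(91*31+80)%997=907 [pair 2] h(80,34)=(80*31+34)%997=520 [pair 3] -> [993, 133, 907, 520]
  Sibling for proof at L0: 6
L2: h(993,133)=(993*31+133)%997=9 [pair 0] h(907,520)=(907*31+520)%997=721 [pair 1] -> [9, 721]
  Sibling for proof at L1: 133
L3: h(9,721)=(9*31+721)%997=3 [pair 0] -> [3]
  Sibling for proof at L2: 721
Root: 3
Proof path (sibling hashes from leaf to root): [6, 133, 721]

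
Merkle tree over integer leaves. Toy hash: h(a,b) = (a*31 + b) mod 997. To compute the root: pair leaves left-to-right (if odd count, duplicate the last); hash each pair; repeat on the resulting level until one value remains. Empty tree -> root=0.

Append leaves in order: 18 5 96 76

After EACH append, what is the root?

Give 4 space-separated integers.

Answer: 18 563 585 565

Derivation:
After append 18 (leaves=[18]):
  L0: [18]
  root=18
After append 5 (leaves=[18, 5]):
  L0: [18, 5]
  L1: h(18,5)=(18*31+5)%997=563 -> [563]
  root=563
After append 96 (leaves=[18, 5, 96]):
  L0: [18, 5, 96]
  L1: h(18,5)=(18*31+5)%997=563 h(96,96)=(96*31+96)%997=81 -> [563, 81]
  L2: h(563,81)=(563*31+81)%997=585 -> [585]
  root=585
After append 76 (leaves=[18, 5, 96, 76]):
  L0: [18, 5, 96, 76]
  L1: h(18,5)=(18*31+5)%997=563 h(96,76)=(96*31+76)%997=61 -> [563, 61]
  L2: h(563,61)=(563*31+61)%997=565 -> [565]
  root=565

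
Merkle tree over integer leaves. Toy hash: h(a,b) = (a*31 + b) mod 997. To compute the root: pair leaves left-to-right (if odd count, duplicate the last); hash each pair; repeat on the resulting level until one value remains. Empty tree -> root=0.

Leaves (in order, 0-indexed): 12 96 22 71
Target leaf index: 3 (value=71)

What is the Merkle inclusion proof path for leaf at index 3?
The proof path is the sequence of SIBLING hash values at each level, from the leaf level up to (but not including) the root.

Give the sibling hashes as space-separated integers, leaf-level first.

L0 (leaves): [12, 96, 22, 71], target index=3
L1: h(12,96)=(12*31+96)%997=468 [pair 0] h(22,71)=(22*31+71)%997=753 [pair 1] -> [468, 753]
  Sibling for proof at L0: 22
L2: h(468,753)=(468*31+753)%997=306 [pair 0] -> [306]
  Sibling for proof at L1: 468
Root: 306
Proof path (sibling hashes from leaf to root): [22, 468]

Answer: 22 468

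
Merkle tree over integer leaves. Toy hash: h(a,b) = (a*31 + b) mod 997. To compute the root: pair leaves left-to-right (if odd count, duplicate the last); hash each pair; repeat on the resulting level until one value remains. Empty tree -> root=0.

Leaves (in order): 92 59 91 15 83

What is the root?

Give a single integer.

L0: [92, 59, 91, 15, 83]
L1: h(92,59)=(92*31+59)%997=917 h(91,15)=(91*31+15)%997=842 h(83,83)=(83*31+83)%997=662 -> [917, 842, 662]
L2: h(917,842)=(917*31+842)%997=356 h(662,662)=(662*31+662)%997=247 -> [356, 247]
L3: h(356,247)=(356*31+247)%997=316 -> [316]

Answer: 316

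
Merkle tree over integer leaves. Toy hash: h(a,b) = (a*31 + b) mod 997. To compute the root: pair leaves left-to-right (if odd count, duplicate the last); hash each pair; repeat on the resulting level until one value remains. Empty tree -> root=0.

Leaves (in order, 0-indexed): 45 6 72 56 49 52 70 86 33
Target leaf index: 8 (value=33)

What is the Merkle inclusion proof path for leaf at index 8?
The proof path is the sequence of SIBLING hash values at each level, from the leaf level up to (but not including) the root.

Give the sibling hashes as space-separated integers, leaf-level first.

Answer: 33 59 891 662

Derivation:
L0 (leaves): [45, 6, 72, 56, 49, 52, 70, 86, 33], target index=8
L1: h(45,6)=(45*31+6)%997=404 [pair 0] h(72,56)=(72*31+56)%997=294 [pair 1] h(49,52)=(49*31+52)%997=574 [pair 2] h(70,86)=(70*31+86)%997=262 [pair 3] h(33,33)=(33*31+33)%997=59 [pair 4] -> [404, 294, 574, 262, 59]
  Sibling for proof at L0: 33
L2: h(404,294)=(404*31+294)%997=854 [pair 0] h(574,262)=(574*31+262)%997=110 [pair 1] h(59,59)=(59*31+59)%997=891 [pair 2] -> [854, 110, 891]
  Sibling for proof at L1: 59
L3: h(854,110)=(854*31+110)%997=662 [pair 0] h(891,891)=(891*31+891)%997=596 [pair 1] -> [662, 596]
  Sibling for proof at L2: 891
L4: h(662,596)=(662*31+596)%997=181 [pair 0] -> [181]
  Sibling for proof at L3: 662
Root: 181
Proof path (sibling hashes from leaf to root): [33, 59, 891, 662]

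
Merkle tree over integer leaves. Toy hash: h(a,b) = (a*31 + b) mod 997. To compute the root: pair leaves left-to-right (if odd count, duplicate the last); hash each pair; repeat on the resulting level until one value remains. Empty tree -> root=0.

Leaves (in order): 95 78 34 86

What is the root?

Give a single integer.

L0: [95, 78, 34, 86]
L1: h(95,78)=(95*31+78)%997=32 h(34,86)=(34*31+86)%997=143 -> [32, 143]
L2: h(32,143)=(32*31+143)%997=138 -> [138]

Answer: 138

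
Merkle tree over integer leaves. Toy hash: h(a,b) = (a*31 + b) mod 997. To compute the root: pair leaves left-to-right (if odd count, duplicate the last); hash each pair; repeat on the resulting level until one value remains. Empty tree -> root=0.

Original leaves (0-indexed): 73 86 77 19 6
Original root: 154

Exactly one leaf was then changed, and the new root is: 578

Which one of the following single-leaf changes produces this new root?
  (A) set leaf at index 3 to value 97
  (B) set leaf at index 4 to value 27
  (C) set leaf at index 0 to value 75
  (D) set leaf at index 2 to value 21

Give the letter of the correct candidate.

Original leaves: [73, 86, 77, 19, 6]
Target new root: 578
Try each candidate change and compute the resulting root:
Candidate A: set leaf[3] = 97 -> leaves = [73, 86, 77, 97, 6]
  L0: [73, 86, 77, 97, 6]
  L1: h(73,86)=(73*31+86)%997=355 h(77,97)=(77*31+97)%997=490 h(6,6)=(6*31+6)%997=192 -> [355, 490, 192]
  L2: h(355,490)=(355*31+490)%997=528 h(192,192)=(192*31+192)%997=162 -> [528, 162]
  L3: h(528,162)=(528*31+162)%997=578 -> [578]
  root = 578 == target 578  ** MATCH **
Candidate B: set leaf[4] = 27 -> leaves = [73, 86, 77, 19, 27]
  L0: [73, 86, 77, 19, 27]
  L1: h(73,86)=(73*31+86)%997=355 h(77,19)=(77*31+19)%997=412 h(27,27)=(27*31+27)%997=864 -> [355, 412, 864]
  L2: h(355,412)=(355*31+412)%997=450 h(864,864)=(864*31+864)%997=729 -> [450, 729]
  L3: h(450,729)=(450*31+729)%997=721 -> [721]
  root = 721 != target 578
Candidate C: set leaf[0] = 75 -> leaves = [75, 86, 77, 19, 6]
  L0: [75, 86, 77, 19, 6]
  L1: h(75,86)=(75*31+86)%997=417 h(77,19)=(77*31+19)%997=412 h(6,6)=(6*31+6)%997=192 -> [417, 412, 192]
  L2: h(417,412)=(417*31+412)%997=378 h(192,192)=(192*31+192)%997=162 -> [378, 162]
  L3: h(378,162)=(378*31+162)%997=913 -> [913]
  root = 913 != target 578
Candidate D: set leaf[2] = 21 -> leaves = [73, 86, 21, 19, 6]
  L0: [73, 86, 21, 19, 6]
  L1: h(73,86)=(73*31+86)%997=355 h(21,19)=(21*31+19)%997=670 h(6,6)=(6*31+6)%997=192 -> [355, 670, 192]
  L2: h(355,670)=(355*31+670)%997=708 h(192,192)=(192*31+192)%997=162 -> [708, 162]
  L3: h(708,162)=(708*31+162)%997=176 -> [176]
  root = 176 != target 578
Candidate A produces the target root.

Answer: A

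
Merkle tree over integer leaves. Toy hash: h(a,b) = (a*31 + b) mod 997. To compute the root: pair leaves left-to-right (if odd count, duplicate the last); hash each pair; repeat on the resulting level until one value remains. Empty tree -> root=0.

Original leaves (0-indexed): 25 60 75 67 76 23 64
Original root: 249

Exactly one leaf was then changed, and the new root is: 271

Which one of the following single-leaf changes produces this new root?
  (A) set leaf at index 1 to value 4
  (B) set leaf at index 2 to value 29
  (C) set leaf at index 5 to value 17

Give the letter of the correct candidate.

Answer: A

Derivation:
Original leaves: [25, 60, 75, 67, 76, 23, 64]
Target new root: 271
Try each candidate change and compute the resulting root:
Candidate A: set leaf[1] = 4 -> leaves = [25, 4, 75, 67, 76, 23, 64]
  L0: [25, 4, 75, 67, 76, 23, 64]
  L1: h(25,4)=(25*31+4)%997=779 h(75,67)=(75*31+67)%997=398 h(76,23)=(76*31+23)%997=385 h(64,64)=(64*31+64)%997=54 -> [779, 398, 385, 54]
  L2: h(779,398)=(779*31+398)%997=619 h(385,54)=(385*31+54)%997=25 -> [619, 25]
  L3: h(619,25)=(619*31+25)%997=271 -> [271]
  root = 271 == target 271  ** MATCH **
Candidate B: set leaf[2] = 29 -> leaves = [25, 60, 29, 67, 76, 23, 64]
  L0: [25, 60, 29, 67, 76, 23, 64]
  L1: h(25,60)=(25*31+60)%997=835 h(29,67)=(29*31+67)%997=966 h(76,23)=(76*31+23)%997=385 h(64,64)=(64*31+64)%997=54 -> [835, 966, 385, 54]
  L2: h(835,966)=(835*31+966)%997=929 h(385,54)=(385*31+54)%997=25 -> [929, 25]
  L3: h(929,25)=(929*31+25)%997=908 -> [908]
  root = 908 != target 271
Candidate C: set leaf[5] = 17 -> leaves = [25, 60, 75, 67, 76, 17, 64]
  L0: [25, 60, 75, 67, 76, 17, 64]
  L1: h(25,60)=(25*31+60)%997=835 h(75,67)=(75*31+67)%997=398 h(76,17)=(76*31+17)%997=379 h(64,64)=(64*31+64)%997=54 -> [835, 398, 379, 54]
  L2: h(835,398)=(835*31+398)%997=361 h(379,54)=(379*31+54)%997=836 -> [361, 836]
  L3: h(361,836)=(361*31+836)%997=63 -> [63]
  root = 63 != target 271
Candidate A produces the target root.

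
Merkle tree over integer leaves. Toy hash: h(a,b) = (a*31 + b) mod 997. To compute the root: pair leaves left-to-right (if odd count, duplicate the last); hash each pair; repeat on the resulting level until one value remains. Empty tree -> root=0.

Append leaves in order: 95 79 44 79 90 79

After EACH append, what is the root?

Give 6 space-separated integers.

Answer: 95 33 437 472 113 758

Derivation:
After append 95 (leaves=[95]):
  L0: [95]
  root=95
After append 79 (leaves=[95, 79]):
  L0: [95, 79]
  L1: h(95,79)=(95*31+79)%997=33 -> [33]
  root=33
After append 44 (leaves=[95, 79, 44]):
  L0: [95, 79, 44]
  L1: h(95,79)=(95*31+79)%997=33 h(44,44)=(44*31+44)%997=411 -> [33, 411]
  L2: h(33,411)=(33*31+411)%997=437 -> [437]
  root=437
After append 79 (leaves=[95, 79, 44, 79]):
  L0: [95, 79, 44, 79]
  L1: h(95,79)=(95*31+79)%997=33 h(44,79)=(44*31+79)%997=446 -> [33, 446]
  L2: h(33,446)=(33*31+446)%997=472 -> [472]
  root=472
After append 90 (leaves=[95, 79, 44, 79, 90]):
  L0: [95, 79, 44, 79, 90]
  L1: h(95,79)=(95*31+79)%997=33 h(44,79)=(44*31+79)%997=446 h(90,90)=(90*31+90)%997=886 -> [33, 446, 886]
  L2: h(33,446)=(33*31+446)%997=472 h(886,886)=(886*31+886)%997=436 -> [472, 436]
  L3: h(472,436)=(472*31+436)%997=113 -> [113]
  root=113
After append 79 (leaves=[95, 79, 44, 79, 90, 79]):
  L0: [95, 79, 44, 79, 90, 79]
  L1: h(95,79)=(95*31+79)%997=33 h(44,79)=(44*31+79)%997=446 h(90,79)=(90*31+79)%997=875 -> [33, 446, 875]
  L2: h(33,446)=(33*31+446)%997=472 h(875,875)=(875*31+875)%997=84 -> [472, 84]
  L3: h(472,84)=(472*31+84)%997=758 -> [758]
  root=758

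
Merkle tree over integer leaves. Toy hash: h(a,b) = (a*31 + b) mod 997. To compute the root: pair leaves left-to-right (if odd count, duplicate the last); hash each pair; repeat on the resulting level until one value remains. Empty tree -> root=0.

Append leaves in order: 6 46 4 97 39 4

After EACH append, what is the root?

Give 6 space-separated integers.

Answer: 6 232 341 434 549 426

Derivation:
After append 6 (leaves=[6]):
  L0: [6]
  root=6
After append 46 (leaves=[6, 46]):
  L0: [6, 46]
  L1: h(6,46)=(6*31+46)%997=232 -> [232]
  root=232
After append 4 (leaves=[6, 46, 4]):
  L0: [6, 46, 4]
  L1: h(6,46)=(6*31+46)%997=232 h(4,4)=(4*31+4)%997=128 -> [232, 128]
  L2: h(232,128)=(232*31+128)%997=341 -> [341]
  root=341
After append 97 (leaves=[6, 46, 4, 97]):
  L0: [6, 46, 4, 97]
  L1: h(6,46)=(6*31+46)%997=232 h(4,97)=(4*31+97)%997=221 -> [232, 221]
  L2: h(232,221)=(232*31+221)%997=434 -> [434]
  root=434
After append 39 (leaves=[6, 46, 4, 97, 39]):
  L0: [6, 46, 4, 97, 39]
  L1: h(6,46)=(6*31+46)%997=232 h(4,97)=(4*31+97)%997=221 h(39,39)=(39*31+39)%997=251 -> [232, 221, 251]
  L2: h(232,221)=(232*31+221)%997=434 h(251,251)=(251*31+251)%997=56 -> [434, 56]
  L3: h(434,56)=(434*31+56)%997=549 -> [549]
  root=549
After append 4 (leaves=[6, 46, 4, 97, 39, 4]):
  L0: [6, 46, 4, 97, 39, 4]
  L1: h(6,46)=(6*31+46)%997=232 h(4,97)=(4*31+97)%997=221 h(39,4)=(39*31+4)%997=216 -> [232, 221, 216]
  L2: h(232,221)=(232*31+221)%997=434 h(216,216)=(216*31+216)%997=930 -> [434, 930]
  L3: h(434,930)=(434*31+930)%997=426 -> [426]
  root=426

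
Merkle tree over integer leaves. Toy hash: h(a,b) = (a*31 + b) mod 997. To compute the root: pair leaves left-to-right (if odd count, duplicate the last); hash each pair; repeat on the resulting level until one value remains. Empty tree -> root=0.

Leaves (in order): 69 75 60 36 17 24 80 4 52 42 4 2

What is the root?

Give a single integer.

Answer: 368

Derivation:
L0: [69, 75, 60, 36, 17, 24, 80, 4, 52, 42, 4, 2]
L1: h(69,75)=(69*31+75)%997=220 h(60,36)=(60*31+36)%997=899 h(17,24)=(17*31+24)%997=551 h(80,4)=(80*31+4)%997=490 h(52,42)=(52*31+42)%997=657 h(4,2)=(4*31+2)%997=126 -> [220, 899, 551, 490, 657, 126]
L2: h(220,899)=(220*31+899)%997=740 h(551,490)=(551*31+490)%997=622 h(657,126)=(657*31+126)%997=553 -> [740, 622, 553]
L3: h(740,622)=(740*31+622)%997=631 h(553,553)=(553*31+553)%997=747 -> [631, 747]
L4: h(631,747)=(631*31+747)%997=368 -> [368]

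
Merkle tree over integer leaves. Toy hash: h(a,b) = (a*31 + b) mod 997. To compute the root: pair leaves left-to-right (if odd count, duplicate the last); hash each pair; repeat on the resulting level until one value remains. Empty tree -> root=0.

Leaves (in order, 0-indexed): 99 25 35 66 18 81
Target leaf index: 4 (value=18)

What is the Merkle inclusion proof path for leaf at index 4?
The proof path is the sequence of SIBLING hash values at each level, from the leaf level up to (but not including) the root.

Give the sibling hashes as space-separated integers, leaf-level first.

L0 (leaves): [99, 25, 35, 66, 18, 81], target index=4
L1: h(99,25)=(99*31+25)%997=103 [pair 0] h(35,66)=(35*31+66)%997=154 [pair 1] h(18,81)=(18*31+81)%997=639 [pair 2] -> [103, 154, 639]
  Sibling for proof at L0: 81
L2: h(103,154)=(103*31+154)%997=356 [pair 0] h(639,639)=(639*31+639)%997=508 [pair 1] -> [356, 508]
  Sibling for proof at L1: 639
L3: h(356,508)=(356*31+508)%997=577 [pair 0] -> [577]
  Sibling for proof at L2: 356
Root: 577
Proof path (sibling hashes from leaf to root): [81, 639, 356]

Answer: 81 639 356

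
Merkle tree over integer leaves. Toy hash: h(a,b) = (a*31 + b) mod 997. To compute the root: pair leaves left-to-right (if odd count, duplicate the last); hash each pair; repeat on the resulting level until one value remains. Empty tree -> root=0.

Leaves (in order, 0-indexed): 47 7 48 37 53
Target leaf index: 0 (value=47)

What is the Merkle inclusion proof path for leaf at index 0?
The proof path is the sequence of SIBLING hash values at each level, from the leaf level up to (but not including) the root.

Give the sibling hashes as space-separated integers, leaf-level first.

L0 (leaves): [47, 7, 48, 37, 53], target index=0
L1: h(47,7)=(47*31+7)%997=467 [pair 0] h(48,37)=(48*31+37)%997=528 [pair 1] h(53,53)=(53*31+53)%997=699 [pair 2] -> [467, 528, 699]
  Sibling for proof at L0: 7
L2: h(467,528)=(467*31+528)%997=50 [pair 0] h(699,699)=(699*31+699)%997=434 [pair 1] -> [50, 434]
  Sibling for proof at L1: 528
L3: h(50,434)=(50*31+434)%997=987 [pair 0] -> [987]
  Sibling for proof at L2: 434
Root: 987
Proof path (sibling hashes from leaf to root): [7, 528, 434]

Answer: 7 528 434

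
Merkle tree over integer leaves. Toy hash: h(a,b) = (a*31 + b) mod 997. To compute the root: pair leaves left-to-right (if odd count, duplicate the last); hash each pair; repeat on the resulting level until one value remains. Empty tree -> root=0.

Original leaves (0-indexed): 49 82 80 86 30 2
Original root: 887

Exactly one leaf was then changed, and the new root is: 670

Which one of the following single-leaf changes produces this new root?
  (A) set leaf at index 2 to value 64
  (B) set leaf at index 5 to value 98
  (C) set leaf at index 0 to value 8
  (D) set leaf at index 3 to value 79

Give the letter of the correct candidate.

Original leaves: [49, 82, 80, 86, 30, 2]
Target new root: 670
Try each candidate change and compute the resulting root:
Candidate A: set leaf[2] = 64 -> leaves = [49, 82, 64, 86, 30, 2]
  L0: [49, 82, 64, 86, 30, 2]
  L1: h(49,82)=(49*31+82)%997=604 h(64,86)=(64*31+86)%997=76 h(30,2)=(30*31+2)%997=932 -> [604, 76, 932]
  L2: h(604,76)=(604*31+76)%997=854 h(932,932)=(932*31+932)%997=911 -> [854, 911]
  L3: h(854,911)=(854*31+911)%997=466 -> [466]
  root = 466 != target 670
Candidate B: set leaf[5] = 98 -> leaves = [49, 82, 80, 86, 30, 98]
  L0: [49, 82, 80, 86, 30, 98]
  L1: h(49,82)=(49*31+82)%997=604 h(80,86)=(80*31+86)%997=572 h(30,98)=(30*31+98)%997=31 -> [604, 572, 31]
  L2: h(604,572)=(604*31+572)%997=353 h(31,31)=(31*31+31)%997=992 -> [353, 992]
  L3: h(353,992)=(353*31+992)%997=968 -> [968]
  root = 968 != target 670
Candidate C: set leaf[0] = 8 -> leaves = [8, 82, 80, 86, 30, 2]
  L0: [8, 82, 80, 86, 30, 2]
  L1: h(8,82)=(8*31+82)%997=330 h(80,86)=(80*31+86)%997=572 h(30,2)=(30*31+2)%997=932 -> [330, 572, 932]
  L2: h(330,572)=(330*31+572)%997=832 h(932,932)=(932*31+932)%997=911 -> [832, 911]
  L3: h(832,911)=(832*31+911)%997=781 -> [781]
  root = 781 != target 670
Candidate D: set leaf[3] = 79 -> leaves = [49, 82, 80, 79, 30, 2]
  L0: [49, 82, 80, 79, 30, 2]
  L1: h(49,82)=(49*31+82)%997=604 h(80,79)=(80*31+79)%997=565 h(30,2)=(30*31+2)%997=932 -> [604, 565, 932]
  L2: h(604,565)=(604*31+565)%997=346 h(932,932)=(932*31+932)%997=911 -> [346, 911]
  L3: h(346,911)=(346*31+911)%997=670 -> [670]
  root = 670 == target 670  ** MATCH **
Candidate D produces the target root.

Answer: D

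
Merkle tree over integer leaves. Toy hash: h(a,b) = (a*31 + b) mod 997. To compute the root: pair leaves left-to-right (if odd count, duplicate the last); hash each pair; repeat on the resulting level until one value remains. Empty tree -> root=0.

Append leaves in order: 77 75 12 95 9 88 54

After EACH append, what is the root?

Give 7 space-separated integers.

After append 77 (leaves=[77]):
  L0: [77]
  root=77
After append 75 (leaves=[77, 75]):
  L0: [77, 75]
  L1: h(77,75)=(77*31+75)%997=468 -> [468]
  root=468
After append 12 (leaves=[77, 75, 12]):
  L0: [77, 75, 12]
  L1: h(77,75)=(77*31+75)%997=468 h(12,12)=(12*31+12)%997=384 -> [468, 384]
  L2: h(468,384)=(468*31+384)%997=934 -> [934]
  root=934
After append 95 (leaves=[77, 75, 12, 95]):
  L0: [77, 75, 12, 95]
  L1: h(77,75)=(77*31+75)%997=468 h(12,95)=(12*31+95)%997=467 -> [468, 467]
  L2: h(468,467)=(468*31+467)%997=20 -> [20]
  root=20
After append 9 (leaves=[77, 75, 12, 95, 9]):
  L0: [77, 75, 12, 95, 9]
  L1: h(77,75)=(77*31+75)%997=468 h(12,95)=(12*31+95)%997=467 h(9,9)=(9*31+9)%997=288 -> [468, 467, 288]
  L2: h(468,467)=(468*31+467)%997=20 h(288,288)=(288*31+288)%997=243 -> [20, 243]
  L3: h(20,243)=(20*31+243)%997=863 -> [863]
  root=863
After append 88 (leaves=[77, 75, 12, 95, 9, 88]):
  L0: [77, 75, 12, 95, 9, 88]
  L1: h(77,75)=(77*31+75)%997=468 h(12,95)=(12*31+95)%997=467 h(9,88)=(9*31+88)%997=367 -> [468, 467, 367]
  L2: h(468,467)=(468*31+467)%997=20 h(367,367)=(367*31+367)%997=777 -> [20, 777]
  L3: h(20,777)=(20*31+777)%997=400 -> [400]
  root=400
After append 54 (leaves=[77, 75, 12, 95, 9, 88, 54]):
  L0: [77, 75, 12, 95, 9, 88, 54]
  L1: h(77,75)=(77*31+75)%997=468 h(12,95)=(12*31+95)%997=467 h(9,88)=(9*31+88)%997=367 h(54,54)=(54*31+54)%997=731 -> [468, 467, 367, 731]
  L2: h(468,467)=(468*31+467)%997=20 h(367,731)=(367*31+731)%997=144 -> [20, 144]
  L3: h(20,144)=(20*31+144)%997=764 -> [764]
  root=764

Answer: 77 468 934 20 863 400 764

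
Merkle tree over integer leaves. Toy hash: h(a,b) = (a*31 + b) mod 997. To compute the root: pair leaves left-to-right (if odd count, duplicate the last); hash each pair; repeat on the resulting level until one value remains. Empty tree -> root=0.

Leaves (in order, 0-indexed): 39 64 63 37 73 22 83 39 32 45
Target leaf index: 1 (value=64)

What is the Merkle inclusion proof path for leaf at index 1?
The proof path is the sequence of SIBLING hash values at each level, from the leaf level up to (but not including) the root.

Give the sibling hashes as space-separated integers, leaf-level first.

Answer: 39 993 666 83

Derivation:
L0 (leaves): [39, 64, 63, 37, 73, 22, 83, 39, 32, 45], target index=1
L1: h(39,64)=(39*31+64)%997=276 [pair 0] h(63,37)=(63*31+37)%997=993 [pair 1] h(73,22)=(73*31+22)%997=291 [pair 2] h(83,39)=(83*31+39)%997=618 [pair 3] h(32,45)=(32*31+45)%997=40 [pair 4] -> [276, 993, 291, 618, 40]
  Sibling for proof at L0: 39
L2: h(276,993)=(276*31+993)%997=576 [pair 0] h(291,618)=(291*31+618)%997=666 [pair 1] h(40,40)=(40*31+40)%997=283 [pair 2] -> [576, 666, 283]
  Sibling for proof at L1: 993
L3: h(576,666)=(576*31+666)%997=576 [pair 0] h(283,283)=(283*31+283)%997=83 [pair 1] -> [576, 83]
  Sibling for proof at L2: 666
L4: h(576,83)=(576*31+83)%997=990 [pair 0] -> [990]
  Sibling for proof at L3: 83
Root: 990
Proof path (sibling hashes from leaf to root): [39, 993, 666, 83]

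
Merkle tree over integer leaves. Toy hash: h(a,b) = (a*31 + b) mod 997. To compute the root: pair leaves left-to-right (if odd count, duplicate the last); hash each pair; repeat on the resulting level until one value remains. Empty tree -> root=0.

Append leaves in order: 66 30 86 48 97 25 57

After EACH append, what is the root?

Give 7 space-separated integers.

Answer: 66 82 309 271 53 740 529

Derivation:
After append 66 (leaves=[66]):
  L0: [66]
  root=66
After append 30 (leaves=[66, 30]):
  L0: [66, 30]
  L1: h(66,30)=(66*31+30)%997=82 -> [82]
  root=82
After append 86 (leaves=[66, 30, 86]):
  L0: [66, 30, 86]
  L1: h(66,30)=(66*31+30)%997=82 h(86,86)=(86*31+86)%997=758 -> [82, 758]
  L2: h(82,758)=(82*31+758)%997=309 -> [309]
  root=309
After append 48 (leaves=[66, 30, 86, 48]):
  L0: [66, 30, 86, 48]
  L1: h(66,30)=(66*31+30)%997=82 h(86,48)=(86*31+48)%997=720 -> [82, 720]
  L2: h(82,720)=(82*31+720)%997=271 -> [271]
  root=271
After append 97 (leaves=[66, 30, 86, 48, 97]):
  L0: [66, 30, 86, 48, 97]
  L1: h(66,30)=(66*31+30)%997=82 h(86,48)=(86*31+48)%997=720 h(97,97)=(97*31+97)%997=113 -> [82, 720, 113]
  L2: h(82,720)=(82*31+720)%997=271 h(113,113)=(113*31+113)%997=625 -> [271, 625]
  L3: h(271,625)=(271*31+625)%997=53 -> [53]
  root=53
After append 25 (leaves=[66, 30, 86, 48, 97, 25]):
  L0: [66, 30, 86, 48, 97, 25]
  L1: h(66,30)=(66*31+30)%997=82 h(86,48)=(86*31+48)%997=720 h(97,25)=(97*31+25)%997=41 -> [82, 720, 41]
  L2: h(82,720)=(82*31+720)%997=271 h(41,41)=(41*31+41)%997=315 -> [271, 315]
  L3: h(271,315)=(271*31+315)%997=740 -> [740]
  root=740
After append 57 (leaves=[66, 30, 86, 48, 97, 25, 57]):
  L0: [66, 30, 86, 48, 97, 25, 57]
  L1: h(66,30)=(66*31+30)%997=82 h(86,48)=(86*31+48)%997=720 h(97,25)=(97*31+25)%997=41 h(57,57)=(57*31+57)%997=827 -> [82, 720, 41, 827]
  L2: h(82,720)=(82*31+720)%997=271 h(41,827)=(41*31+827)%997=104 -> [271, 104]
  L3: h(271,104)=(271*31+104)%997=529 -> [529]
  root=529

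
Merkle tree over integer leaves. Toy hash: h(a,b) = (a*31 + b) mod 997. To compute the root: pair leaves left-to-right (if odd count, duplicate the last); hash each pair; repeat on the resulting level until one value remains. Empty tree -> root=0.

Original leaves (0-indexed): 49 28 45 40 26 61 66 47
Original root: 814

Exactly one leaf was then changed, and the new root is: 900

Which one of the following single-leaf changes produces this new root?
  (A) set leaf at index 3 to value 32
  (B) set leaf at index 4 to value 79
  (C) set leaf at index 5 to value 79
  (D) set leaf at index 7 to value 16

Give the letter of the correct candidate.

Answer: B

Derivation:
Original leaves: [49, 28, 45, 40, 26, 61, 66, 47]
Target new root: 900
Try each candidate change and compute the resulting root:
Candidate A: set leaf[3] = 32 -> leaves = [49, 28, 45, 32, 26, 61, 66, 47]
  L0: [49, 28, 45, 32, 26, 61, 66, 47]
  L1: h(49,28)=(49*31+28)%997=550 h(45,32)=(45*31+32)%997=430 h(26,61)=(26*31+61)%997=867 h(66,47)=(66*31+47)%997=99 -> [550, 430, 867, 99]
  L2: h(550,430)=(550*31+430)%997=531 h(867,99)=(867*31+99)%997=57 -> [531, 57]
  L3: h(531,57)=(531*31+57)%997=566 -> [566]
  root = 566 != target 900
Candidate B: set leaf[4] = 79 -> leaves = [49, 28, 45, 40, 79, 61, 66, 47]
  L0: [49, 28, 45, 40, 79, 61, 66, 47]
  L1: h(49,28)=(49*31+28)%997=550 h(45,40)=(45*31+40)%997=438 h(79,61)=(79*31+61)%997=516 h(66,47)=(66*31+47)%997=99 -> [550, 438, 516, 99]
  L2: h(550,438)=(550*31+438)%997=539 h(516,99)=(516*31+99)%997=143 -> [539, 143]
  L3: h(539,143)=(539*31+143)%997=900 -> [900]
  root = 900 == target 900  ** MATCH **
Candidate C: set leaf[5] = 79 -> leaves = [49, 28, 45, 40, 26, 79, 66, 47]
  L0: [49, 28, 45, 40, 26, 79, 66, 47]
  L1: h(49,28)=(49*31+28)%997=550 h(45,40)=(45*31+40)%997=438 h(26,79)=(26*31+79)%997=885 h(66,47)=(66*31+47)%997=99 -> [550, 438, 885, 99]
  L2: h(550,438)=(550*31+438)%997=539 h(885,99)=(885*31+99)%997=615 -> [539, 615]
  L3: h(539,615)=(539*31+615)%997=375 -> [375]
  root = 375 != target 900
Candidate D: set leaf[7] = 16 -> leaves = [49, 28, 45, 40, 26, 61, 66, 16]
  L0: [49, 28, 45, 40, 26, 61, 66, 16]
  L1: h(49,28)=(49*31+28)%997=550 h(45,40)=(45*31+40)%997=438 h(26,61)=(26*31+61)%997=867 h(66,16)=(66*31+16)%997=68 -> [550, 438, 867, 68]
  L2: h(550,438)=(550*31+438)%997=539 h(867,68)=(867*31+68)%997=26 -> [539, 26]
  L3: h(539,26)=(539*31+26)%997=783 -> [783]
  root = 783 != target 900
Candidate B produces the target root.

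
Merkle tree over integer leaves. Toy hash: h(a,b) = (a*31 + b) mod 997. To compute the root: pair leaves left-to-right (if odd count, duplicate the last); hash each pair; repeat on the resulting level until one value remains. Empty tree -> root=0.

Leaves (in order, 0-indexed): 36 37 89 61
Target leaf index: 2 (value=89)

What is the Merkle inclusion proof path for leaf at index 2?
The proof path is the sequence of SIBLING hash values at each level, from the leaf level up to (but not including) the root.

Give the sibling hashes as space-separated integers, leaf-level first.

L0 (leaves): [36, 37, 89, 61], target index=2
L1: h(36,37)=(36*31+37)%997=156 [pair 0] h(89,61)=(89*31+61)%997=826 [pair 1] -> [156, 826]
  Sibling for proof at L0: 61
L2: h(156,826)=(156*31+826)%997=677 [pair 0] -> [677]
  Sibling for proof at L1: 156
Root: 677
Proof path (sibling hashes from leaf to root): [61, 156]

Answer: 61 156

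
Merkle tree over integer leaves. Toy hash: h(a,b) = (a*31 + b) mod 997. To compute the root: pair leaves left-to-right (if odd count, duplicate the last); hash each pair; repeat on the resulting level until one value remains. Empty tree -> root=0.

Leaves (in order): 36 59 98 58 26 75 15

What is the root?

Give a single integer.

Answer: 710

Derivation:
L0: [36, 59, 98, 58, 26, 75, 15]
L1: h(36,59)=(36*31+59)%997=178 h(98,58)=(98*31+58)%997=105 h(26,75)=(26*31+75)%997=881 h(15,15)=(15*31+15)%997=480 -> [178, 105, 881, 480]
L2: h(178,105)=(178*31+105)%997=638 h(881,480)=(881*31+480)%997=872 -> [638, 872]
L3: h(638,872)=(638*31+872)%997=710 -> [710]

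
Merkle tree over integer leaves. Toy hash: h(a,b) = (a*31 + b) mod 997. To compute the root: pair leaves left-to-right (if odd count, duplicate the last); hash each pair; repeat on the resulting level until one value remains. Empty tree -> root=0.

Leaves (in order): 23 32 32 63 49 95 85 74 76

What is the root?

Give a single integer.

L0: [23, 32, 32, 63, 49, 95, 85, 74, 76]
L1: h(23,32)=(23*31+32)%997=745 h(32,63)=(32*31+63)%997=58 h(49,95)=(49*31+95)%997=617 h(85,74)=(85*31+74)%997=715 h(76,76)=(76*31+76)%997=438 -> [745, 58, 617, 715, 438]
L2: h(745,58)=(745*31+58)%997=222 h(617,715)=(617*31+715)%997=899 h(438,438)=(438*31+438)%997=58 -> [222, 899, 58]
L3: h(222,899)=(222*31+899)%997=802 h(58,58)=(58*31+58)%997=859 -> [802, 859]
L4: h(802,859)=(802*31+859)%997=796 -> [796]

Answer: 796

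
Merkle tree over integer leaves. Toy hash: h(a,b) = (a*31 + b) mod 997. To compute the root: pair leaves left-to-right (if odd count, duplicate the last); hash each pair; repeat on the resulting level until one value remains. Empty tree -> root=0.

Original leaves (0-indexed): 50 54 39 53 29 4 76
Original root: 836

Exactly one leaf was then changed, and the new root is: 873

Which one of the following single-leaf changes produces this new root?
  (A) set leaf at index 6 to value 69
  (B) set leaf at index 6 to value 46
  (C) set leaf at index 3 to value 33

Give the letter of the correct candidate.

Original leaves: [50, 54, 39, 53, 29, 4, 76]
Target new root: 873
Try each candidate change and compute the resulting root:
Candidate A: set leaf[6] = 69 -> leaves = [50, 54, 39, 53, 29, 4, 69]
  L0: [50, 54, 39, 53, 29, 4, 69]
  L1: h(50,54)=(50*31+54)%997=607 h(39,53)=(39*31+53)%997=265 h(29,4)=(29*31+4)%997=903 h(69,69)=(69*31+69)%997=214 -> [607, 265, 903, 214]
  L2: h(607,265)=(607*31+265)%997=139 h(903,214)=(903*31+214)%997=291 -> [139, 291]
  L3: h(139,291)=(139*31+291)%997=612 -> [612]
  root = 612 != target 873
Candidate B: set leaf[6] = 46 -> leaves = [50, 54, 39, 53, 29, 4, 46]
  L0: [50, 54, 39, 53, 29, 4, 46]
  L1: h(50,54)=(50*31+54)%997=607 h(39,53)=(39*31+53)%997=265 h(29,4)=(29*31+4)%997=903 h(46,46)=(46*31+46)%997=475 -> [607, 265, 903, 475]
  L2: h(607,265)=(607*31+265)%997=139 h(903,475)=(903*31+475)%997=552 -> [139, 552]
  L3: h(139,552)=(139*31+552)%997=873 -> [873]
  root = 873 == target 873  ** MATCH **
Candidate C: set leaf[3] = 33 -> leaves = [50, 54, 39, 33, 29, 4, 76]
  L0: [50, 54, 39, 33, 29, 4, 76]
  L1: h(50,54)=(50*31+54)%997=607 h(39,33)=(39*31+33)%997=245 h(29,4)=(29*31+4)%997=903 h(76,76)=(76*31+76)%997=438 -> [607, 245, 903, 438]
  L2: h(607,245)=(607*31+245)%997=119 h(903,438)=(903*31+438)%997=515 -> [119, 515]
  L3: h(119,515)=(119*31+515)%997=216 -> [216]
  root = 216 != target 873
Candidate B produces the target root.

Answer: B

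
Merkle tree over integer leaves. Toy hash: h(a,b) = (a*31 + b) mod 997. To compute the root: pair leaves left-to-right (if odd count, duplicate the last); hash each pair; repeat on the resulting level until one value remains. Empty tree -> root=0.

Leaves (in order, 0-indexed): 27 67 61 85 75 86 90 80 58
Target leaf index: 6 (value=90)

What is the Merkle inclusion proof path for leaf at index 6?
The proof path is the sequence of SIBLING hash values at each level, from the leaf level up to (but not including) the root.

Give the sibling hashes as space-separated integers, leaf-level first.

L0 (leaves): [27, 67, 61, 85, 75, 86, 90, 80, 58], target index=6
L1: h(27,67)=(27*31+67)%997=904 [pair 0] h(61,85)=(61*31+85)%997=979 [pair 1] h(75,86)=(75*31+86)%997=417 [pair 2] h(90,80)=(90*31+80)%997=876 [pair 3] h(58,58)=(58*31+58)%997=859 [pair 4] -> [904, 979, 417, 876, 859]
  Sibling for proof at L0: 80
L2: h(904,979)=(904*31+979)%997=90 [pair 0] h(417,876)=(417*31+876)%997=842 [pair 1] h(859,859)=(859*31+859)%997=569 [pair 2] -> [90, 842, 569]
  Sibling for proof at L1: 417
L3: h(90,842)=(90*31+842)%997=641 [pair 0] h(569,569)=(569*31+569)%997=262 [pair 1] -> [641, 262]
  Sibling for proof at L2: 90
L4: h(641,262)=(641*31+262)%997=193 [pair 0] -> [193]
  Sibling for proof at L3: 262
Root: 193
Proof path (sibling hashes from leaf to root): [80, 417, 90, 262]

Answer: 80 417 90 262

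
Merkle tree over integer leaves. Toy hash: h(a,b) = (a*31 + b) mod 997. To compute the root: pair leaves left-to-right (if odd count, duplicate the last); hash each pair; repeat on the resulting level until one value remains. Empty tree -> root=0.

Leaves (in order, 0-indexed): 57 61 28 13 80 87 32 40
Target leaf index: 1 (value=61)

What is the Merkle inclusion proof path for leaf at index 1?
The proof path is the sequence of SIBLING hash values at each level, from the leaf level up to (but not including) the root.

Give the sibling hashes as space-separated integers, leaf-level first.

Answer: 57 881 849

Derivation:
L0 (leaves): [57, 61, 28, 13, 80, 87, 32, 40], target index=1
L1: h(57,61)=(57*31+61)%997=831 [pair 0] h(28,13)=(28*31+13)%997=881 [pair 1] h(80,87)=(80*31+87)%997=573 [pair 2] h(32,40)=(32*31+40)%997=35 [pair 3] -> [831, 881, 573, 35]
  Sibling for proof at L0: 57
L2: h(831,881)=(831*31+881)%997=720 [pair 0] h(573,35)=(573*31+35)%997=849 [pair 1] -> [720, 849]
  Sibling for proof at L1: 881
L3: h(720,849)=(720*31+849)%997=238 [pair 0] -> [238]
  Sibling for proof at L2: 849
Root: 238
Proof path (sibling hashes from leaf to root): [57, 881, 849]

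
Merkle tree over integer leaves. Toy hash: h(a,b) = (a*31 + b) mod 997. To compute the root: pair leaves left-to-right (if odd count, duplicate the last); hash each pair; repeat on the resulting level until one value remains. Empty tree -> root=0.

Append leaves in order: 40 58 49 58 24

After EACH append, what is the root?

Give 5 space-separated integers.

After append 40 (leaves=[40]):
  L0: [40]
  root=40
After append 58 (leaves=[40, 58]):
  L0: [40, 58]
  L1: h(40,58)=(40*31+58)%997=301 -> [301]
  root=301
After append 49 (leaves=[40, 58, 49]):
  L0: [40, 58, 49]
  L1: h(40,58)=(40*31+58)%997=301 h(49,49)=(49*31+49)%997=571 -> [301, 571]
  L2: h(301,571)=(301*31+571)%997=929 -> [929]
  root=929
After append 58 (leaves=[40, 58, 49, 58]):
  L0: [40, 58, 49, 58]
  L1: h(40,58)=(40*31+58)%997=301 h(49,58)=(49*31+58)%997=580 -> [301, 580]
  L2: h(301,580)=(301*31+580)%997=938 -> [938]
  root=938
After append 24 (leaves=[40, 58, 49, 58, 24]):
  L0: [40, 58, 49, 58, 24]
  L1: h(40,58)=(40*31+58)%997=301 h(49,58)=(49*31+58)%997=580 h(24,24)=(24*31+24)%997=768 -> [301, 580, 768]
  L2: h(301,580)=(301*31+580)%997=938 h(768,768)=(768*31+768)%997=648 -> [938, 648]
  L3: h(938,648)=(938*31+648)%997=813 -> [813]
  root=813

Answer: 40 301 929 938 813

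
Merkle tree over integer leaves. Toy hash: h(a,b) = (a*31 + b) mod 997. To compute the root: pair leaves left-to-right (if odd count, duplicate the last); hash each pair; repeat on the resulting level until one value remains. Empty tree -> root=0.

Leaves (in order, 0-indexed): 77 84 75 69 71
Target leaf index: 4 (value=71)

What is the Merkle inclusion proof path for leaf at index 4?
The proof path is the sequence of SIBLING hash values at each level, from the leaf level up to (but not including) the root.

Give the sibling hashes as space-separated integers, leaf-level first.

L0 (leaves): [77, 84, 75, 69, 71], target index=4
L1: h(77,84)=(77*31+84)%997=477 [pair 0] h(75,69)=(75*31+69)%997=400 [pair 1] h(71,71)=(71*31+71)%997=278 [pair 2] -> [477, 400, 278]
  Sibling for proof at L0: 71
L2: h(477,400)=(477*31+400)%997=232 [pair 0] h(278,278)=(278*31+278)%997=920 [pair 1] -> [232, 920]
  Sibling for proof at L1: 278
L3: h(232,920)=(232*31+920)%997=136 [pair 0] -> [136]
  Sibling for proof at L2: 232
Root: 136
Proof path (sibling hashes from leaf to root): [71, 278, 232]

Answer: 71 278 232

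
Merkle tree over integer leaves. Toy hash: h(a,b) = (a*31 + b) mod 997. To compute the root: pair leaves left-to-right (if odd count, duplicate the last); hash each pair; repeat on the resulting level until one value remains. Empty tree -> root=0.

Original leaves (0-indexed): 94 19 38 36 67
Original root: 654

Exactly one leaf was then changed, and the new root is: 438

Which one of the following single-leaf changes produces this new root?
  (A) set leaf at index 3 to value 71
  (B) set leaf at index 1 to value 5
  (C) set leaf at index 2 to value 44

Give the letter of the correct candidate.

Original leaves: [94, 19, 38, 36, 67]
Target new root: 438
Try each candidate change and compute the resulting root:
Candidate A: set leaf[3] = 71 -> leaves = [94, 19, 38, 71, 67]
  L0: [94, 19, 38, 71, 67]
  L1: h(94,19)=(94*31+19)%997=939 h(38,71)=(38*31+71)%997=252 h(67,67)=(67*31+67)%997=150 -> [939, 252, 150]
  L2: h(939,252)=(939*31+252)%997=448 h(150,150)=(150*31+150)%997=812 -> [448, 812]
  L3: h(448,812)=(448*31+812)%997=742 -> [742]
  root = 742 != target 438
Candidate B: set leaf[1] = 5 -> leaves = [94, 5, 38, 36, 67]
  L0: [94, 5, 38, 36, 67]
  L1: h(94,5)=(94*31+5)%997=925 h(38,36)=(38*31+36)%997=217 h(67,67)=(67*31+67)%997=150 -> [925, 217, 150]
  L2: h(925,217)=(925*31+217)%997=976 h(150,150)=(150*31+150)%997=812 -> [976, 812]
  L3: h(976,812)=(976*31+812)%997=161 -> [161]
  root = 161 != target 438
Candidate C: set leaf[2] = 44 -> leaves = [94, 19, 44, 36, 67]
  L0: [94, 19, 44, 36, 67]
  L1: h(94,19)=(94*31+19)%997=939 h(44,36)=(44*31+36)%997=403 h(67,67)=(67*31+67)%997=150 -> [939, 403, 150]
  L2: h(939,403)=(939*31+403)%997=599 h(150,150)=(150*31+150)%997=812 -> [599, 812]
  L3: h(599,812)=(599*31+812)%997=438 -> [438]
  root = 438 == target 438  ** MATCH **
Candidate C produces the target root.

Answer: C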